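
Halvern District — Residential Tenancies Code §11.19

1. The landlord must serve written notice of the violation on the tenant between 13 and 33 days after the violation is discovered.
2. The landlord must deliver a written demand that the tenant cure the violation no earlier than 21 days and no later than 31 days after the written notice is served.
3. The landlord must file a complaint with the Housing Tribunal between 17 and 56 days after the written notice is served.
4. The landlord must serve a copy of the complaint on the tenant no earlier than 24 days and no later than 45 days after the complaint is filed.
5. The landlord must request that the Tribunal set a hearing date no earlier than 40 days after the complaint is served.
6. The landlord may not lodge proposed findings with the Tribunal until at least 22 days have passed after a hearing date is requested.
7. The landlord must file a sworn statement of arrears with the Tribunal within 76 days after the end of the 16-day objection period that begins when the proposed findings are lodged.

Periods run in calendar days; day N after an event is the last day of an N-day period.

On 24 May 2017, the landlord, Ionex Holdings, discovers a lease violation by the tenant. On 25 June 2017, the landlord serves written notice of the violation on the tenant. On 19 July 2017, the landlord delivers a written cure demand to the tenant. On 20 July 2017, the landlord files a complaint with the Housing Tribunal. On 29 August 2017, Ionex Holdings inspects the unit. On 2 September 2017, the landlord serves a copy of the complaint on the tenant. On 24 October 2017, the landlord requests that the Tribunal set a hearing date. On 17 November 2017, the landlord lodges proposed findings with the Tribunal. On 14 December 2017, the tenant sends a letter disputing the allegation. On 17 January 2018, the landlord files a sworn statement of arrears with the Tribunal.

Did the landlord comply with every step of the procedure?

Yes

Step 1: the window is 13–33 days after 24 May 2017 (when the violation is discovered), so 6 June 2017 through 26 June 2017; done 25 June 2017 — within the window.
Step 2: the window is 21–31 days after 25 June 2017 (when the written notice is served), so 16 July 2017 through 26 July 2017; 19 July 2017 falls inside that range.
Step 3: the window is 17–56 days after 25 June 2017 (when the written notice is served), so 12 July 2017 through 20 August 2017; 20 July 2017 falls inside that range.
Step 4: the window is 24–45 days after 20 July 2017 (when the complaint is filed), so 13 August 2017 through 3 September 2017; done 2 September 2017 — within the window.
Step 5: the earliest permitted date is 40 days after 2 September 2017 (when the complaint is served), i.e. 12 October 2017; 24 October 2017 is on or after that date.
Step 6: the earliest permitted date is 22 days after 24 October 2017 (when a hearing date is requested), i.e. 15 November 2017; done 17 November 2017, after the minimum wait.
Step 7: 76 days after 3 December 2017 (end of the 16-day objection period, which began when the proposed findings are lodged on 17 November 2017) is 17 February 2018; completed 17 January 2018, before the deadline.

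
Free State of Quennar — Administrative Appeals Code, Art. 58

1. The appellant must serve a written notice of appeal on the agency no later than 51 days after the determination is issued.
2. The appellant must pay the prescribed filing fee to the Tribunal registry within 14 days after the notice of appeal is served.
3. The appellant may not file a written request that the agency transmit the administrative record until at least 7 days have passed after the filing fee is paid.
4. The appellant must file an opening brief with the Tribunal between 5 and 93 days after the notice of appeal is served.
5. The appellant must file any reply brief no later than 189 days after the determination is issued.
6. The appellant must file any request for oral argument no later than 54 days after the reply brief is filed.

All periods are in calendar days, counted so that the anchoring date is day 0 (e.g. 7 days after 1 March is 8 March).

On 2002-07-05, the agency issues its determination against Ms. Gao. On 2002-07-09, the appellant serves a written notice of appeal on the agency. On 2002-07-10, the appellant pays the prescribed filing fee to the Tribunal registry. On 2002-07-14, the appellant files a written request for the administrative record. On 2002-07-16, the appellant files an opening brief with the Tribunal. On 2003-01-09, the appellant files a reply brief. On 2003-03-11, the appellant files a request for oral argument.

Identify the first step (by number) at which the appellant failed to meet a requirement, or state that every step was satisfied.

Step 1: 51 days after 2002-07-05 (when the determination is issued) is 2002-08-25; completed 2002-07-09, before the deadline.
Step 2: 14 days after 2002-07-09 (when the notice of appeal is served) is 2002-07-23; done 2002-07-10 — timely.
Step 3: the earliest permitted date is 7 days after 2002-07-10 (when the filing fee is paid), i.e. 2002-07-17; 2002-07-14 is 3 days before the earliest permitted date.

Step 3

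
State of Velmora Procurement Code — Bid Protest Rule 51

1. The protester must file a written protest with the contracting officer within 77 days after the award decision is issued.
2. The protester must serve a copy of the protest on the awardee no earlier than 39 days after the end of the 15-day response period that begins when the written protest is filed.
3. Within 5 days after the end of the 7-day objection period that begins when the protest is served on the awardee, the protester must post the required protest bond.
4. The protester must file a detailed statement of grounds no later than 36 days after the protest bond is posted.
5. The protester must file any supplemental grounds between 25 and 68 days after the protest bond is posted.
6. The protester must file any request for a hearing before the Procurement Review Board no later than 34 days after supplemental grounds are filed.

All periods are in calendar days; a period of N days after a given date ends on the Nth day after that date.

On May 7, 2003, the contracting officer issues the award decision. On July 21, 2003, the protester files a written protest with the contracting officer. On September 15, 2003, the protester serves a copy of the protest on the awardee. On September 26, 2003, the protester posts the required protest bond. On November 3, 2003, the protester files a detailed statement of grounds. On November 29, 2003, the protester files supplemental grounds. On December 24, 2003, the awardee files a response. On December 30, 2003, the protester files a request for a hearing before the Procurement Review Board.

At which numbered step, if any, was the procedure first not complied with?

(1) due by May 7, 2003 + 77 days = July 23, 2003; July 21, 2003 is within that limit.
(2) permitted from August 5, 2003 + 39 days = September 13, 2003 onward; done September 15, 2003, after the minimum wait.
(3) due by September 22, 2003 + 5 days = September 27, 2003; done September 26, 2003 — timely.
(4) due by September 26, 2003 + 36 days = November 1, 2003; not done until November 3, 2003, 2 days after the deadline.
That is the first point of non-compliance.

Step 4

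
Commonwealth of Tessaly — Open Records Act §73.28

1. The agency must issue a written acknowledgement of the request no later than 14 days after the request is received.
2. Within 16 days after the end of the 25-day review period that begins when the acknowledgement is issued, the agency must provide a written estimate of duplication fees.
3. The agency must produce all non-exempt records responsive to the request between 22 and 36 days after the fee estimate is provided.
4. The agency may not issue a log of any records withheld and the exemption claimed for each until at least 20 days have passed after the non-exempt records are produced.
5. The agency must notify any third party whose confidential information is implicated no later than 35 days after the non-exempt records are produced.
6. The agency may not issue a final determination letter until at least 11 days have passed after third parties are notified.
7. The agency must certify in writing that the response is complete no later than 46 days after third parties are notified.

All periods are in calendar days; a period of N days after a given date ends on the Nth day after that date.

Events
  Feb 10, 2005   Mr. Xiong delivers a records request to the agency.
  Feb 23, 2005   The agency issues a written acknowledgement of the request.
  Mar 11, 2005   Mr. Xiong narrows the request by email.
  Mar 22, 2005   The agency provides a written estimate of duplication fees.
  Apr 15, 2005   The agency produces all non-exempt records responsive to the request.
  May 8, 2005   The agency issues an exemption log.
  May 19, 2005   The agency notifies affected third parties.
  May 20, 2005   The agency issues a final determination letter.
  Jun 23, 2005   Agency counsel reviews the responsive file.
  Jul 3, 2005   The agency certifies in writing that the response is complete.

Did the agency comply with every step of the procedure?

(1) due by Feb 10, 2005 + 14 days = Feb 24, 2005; done Feb 23, 2005 — timely.
(2) due by Mar 20, 2005 + 16 days = Apr 5, 2005; Mar 22, 2005 is within that limit.
(3) the permitted window runs from Mar 22, 2005 + 22 = Apr 13, 2005 to Mar 22, 2005 + 36 = Apr 27, 2005; done Apr 15, 2005, which is between those dates.
(4) permitted from Apr 15, 2005 + 20 days = May 5, 2005 onward; done May 8, 2005, after the minimum wait.
(5) due by Apr 15, 2005 + 35 days = May 20, 2005; done May 19, 2005 — timely.
(6) permitted from May 19, 2005 + 11 days = May 30, 2005 onward; done May 20, 2005 — 10 days too early.
The analysis stops there.

No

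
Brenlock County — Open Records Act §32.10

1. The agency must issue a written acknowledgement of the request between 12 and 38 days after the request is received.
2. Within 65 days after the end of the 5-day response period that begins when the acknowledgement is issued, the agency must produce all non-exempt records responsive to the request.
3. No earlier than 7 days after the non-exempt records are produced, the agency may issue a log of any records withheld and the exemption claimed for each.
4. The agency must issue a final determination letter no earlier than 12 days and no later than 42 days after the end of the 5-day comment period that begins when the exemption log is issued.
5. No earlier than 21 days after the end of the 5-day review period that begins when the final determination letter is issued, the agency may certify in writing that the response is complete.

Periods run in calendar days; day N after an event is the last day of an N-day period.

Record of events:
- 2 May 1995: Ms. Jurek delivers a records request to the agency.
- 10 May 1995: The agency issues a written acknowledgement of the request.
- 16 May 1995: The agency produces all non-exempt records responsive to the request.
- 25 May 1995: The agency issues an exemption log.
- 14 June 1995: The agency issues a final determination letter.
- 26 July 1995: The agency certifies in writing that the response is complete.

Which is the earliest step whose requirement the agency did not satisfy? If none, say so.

Step 1: the window is 12–38 days after 2 May 1995 (when the request is received), so 14 May 1995 through 9 June 1995; done 10 May 1995 — 4 days before the window opened.

Step 1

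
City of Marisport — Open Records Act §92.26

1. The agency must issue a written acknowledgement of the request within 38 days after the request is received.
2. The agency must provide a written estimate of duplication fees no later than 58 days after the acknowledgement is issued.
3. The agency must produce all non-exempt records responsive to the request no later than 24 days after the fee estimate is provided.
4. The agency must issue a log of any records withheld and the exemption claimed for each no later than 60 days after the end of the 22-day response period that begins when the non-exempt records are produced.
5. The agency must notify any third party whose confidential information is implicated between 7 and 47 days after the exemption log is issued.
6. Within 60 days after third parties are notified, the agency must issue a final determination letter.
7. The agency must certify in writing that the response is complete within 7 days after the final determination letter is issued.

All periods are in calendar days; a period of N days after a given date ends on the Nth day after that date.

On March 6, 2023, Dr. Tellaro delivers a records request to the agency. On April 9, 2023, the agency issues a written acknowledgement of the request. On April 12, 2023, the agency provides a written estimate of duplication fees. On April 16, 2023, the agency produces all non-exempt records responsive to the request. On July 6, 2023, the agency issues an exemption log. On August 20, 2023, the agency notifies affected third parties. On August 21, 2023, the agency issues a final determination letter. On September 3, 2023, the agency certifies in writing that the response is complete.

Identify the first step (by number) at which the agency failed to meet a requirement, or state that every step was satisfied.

Step 1 — counting 38 days from March 6, 2023 (when the request is received) gives a deadline of April 13, 2023; April 9, 2023 is within that limit.
Step 2 — counting 58 days from April 9, 2023 (when the acknowledgement is issued) gives a deadline of June 6, 2023; completed April 12, 2023, before the deadline.
Step 3 — counting 24 days from April 12, 2023 (when the fee estimate is provided) gives a deadline of May 6, 2023; completed April 16, 2023, before the deadline.
Step 4 — counting 60 days from May 8, 2023 (end of the 22-day response period, which began when the non-exempt records are produced on April 16, 2023) gives a deadline of July 7, 2023; completed July 6, 2023, before the deadline.
Step 5 — 7 and 47 days from July 6, 2023 (when the exemption log is issued) are July 13, 2023 and August 22, 2023 respectively; August 20, 2023 falls inside that range.
Step 6 — counting 60 days from August 20, 2023 (when third parties are notified) gives a deadline of October 19, 2023; done August 21, 2023 — timely.
Step 7 — counting 7 days from August 21, 2023 (when the final determination letter is issued) gives a deadline of August 28, 2023; done September 3, 2023 — 6 days late.

Step 7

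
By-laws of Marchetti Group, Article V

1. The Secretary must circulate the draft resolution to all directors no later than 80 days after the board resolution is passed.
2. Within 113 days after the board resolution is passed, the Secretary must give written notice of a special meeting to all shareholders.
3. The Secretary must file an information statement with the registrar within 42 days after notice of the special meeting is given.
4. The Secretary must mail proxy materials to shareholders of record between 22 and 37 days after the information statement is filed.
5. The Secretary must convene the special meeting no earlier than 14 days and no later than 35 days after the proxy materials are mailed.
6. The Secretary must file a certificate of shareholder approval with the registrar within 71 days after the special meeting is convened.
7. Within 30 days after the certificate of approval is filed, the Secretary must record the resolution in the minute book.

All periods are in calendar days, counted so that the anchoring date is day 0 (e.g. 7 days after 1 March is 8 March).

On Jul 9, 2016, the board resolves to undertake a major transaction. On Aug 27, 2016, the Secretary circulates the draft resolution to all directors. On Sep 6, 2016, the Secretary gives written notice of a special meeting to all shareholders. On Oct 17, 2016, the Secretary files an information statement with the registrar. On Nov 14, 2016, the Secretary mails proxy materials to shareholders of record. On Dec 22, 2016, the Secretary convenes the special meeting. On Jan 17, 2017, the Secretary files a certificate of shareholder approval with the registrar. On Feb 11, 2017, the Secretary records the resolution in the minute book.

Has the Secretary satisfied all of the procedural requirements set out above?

Step 1: 80 days after Jul 9, 2016 (when the board resolution is passed) is Sep 27, 2016; completed Aug 27, 2016, before the deadline.
Step 2: 113 days after Jul 9, 2016 (when the board resolution is passed) is Oct 30, 2016; completed Sep 6, 2016, before the deadline.
Step 3: 42 days after Sep 6, 2016 (when notice of the special meeting is given) is Oct 18, 2016; Oct 17, 2016 is within that limit.
Step 4: the window is 22–37 days after Oct 17, 2016 (when the information statement is filed), so Nov 8, 2016 through Nov 23, 2016; done Nov 14, 2016, which is between those dates.
Step 5: the window is 14–35 days after Nov 14, 2016 (when the proxy materials are mailed), so Nov 28, 2016 through Dec 19, 2016; Dec 22, 2016 is 3 days past the end of the window.
The analysis stops there.

No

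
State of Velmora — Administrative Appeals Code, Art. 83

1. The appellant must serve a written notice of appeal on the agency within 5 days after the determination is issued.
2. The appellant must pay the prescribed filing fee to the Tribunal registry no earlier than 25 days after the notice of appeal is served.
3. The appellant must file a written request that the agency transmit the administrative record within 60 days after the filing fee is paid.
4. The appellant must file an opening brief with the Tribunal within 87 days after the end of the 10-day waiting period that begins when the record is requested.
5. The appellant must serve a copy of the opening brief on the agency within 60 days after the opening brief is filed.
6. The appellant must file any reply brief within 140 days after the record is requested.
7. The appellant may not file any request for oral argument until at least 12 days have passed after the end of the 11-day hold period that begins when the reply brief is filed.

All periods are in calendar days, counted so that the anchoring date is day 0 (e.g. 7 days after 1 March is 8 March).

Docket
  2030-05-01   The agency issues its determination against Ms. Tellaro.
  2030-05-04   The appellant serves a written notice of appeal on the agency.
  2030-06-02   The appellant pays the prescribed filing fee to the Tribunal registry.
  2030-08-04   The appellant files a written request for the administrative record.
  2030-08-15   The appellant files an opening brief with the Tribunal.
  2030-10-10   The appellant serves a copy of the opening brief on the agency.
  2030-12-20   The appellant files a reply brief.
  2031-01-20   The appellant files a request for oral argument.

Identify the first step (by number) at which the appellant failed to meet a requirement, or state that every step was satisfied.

(1) due by 2030-05-01 + 5 days = 2030-05-06; completed 2030-05-04, before the deadline.
(2) permitted from 2030-05-04 + 25 days = 2030-05-29 onward; done 2030-06-02, after the minimum wait.
(3) due by 2030-06-02 + 60 days = 2030-08-01; 2030-08-04 misses that deadline by 3 days.
Later steps need not be reached.

Step 3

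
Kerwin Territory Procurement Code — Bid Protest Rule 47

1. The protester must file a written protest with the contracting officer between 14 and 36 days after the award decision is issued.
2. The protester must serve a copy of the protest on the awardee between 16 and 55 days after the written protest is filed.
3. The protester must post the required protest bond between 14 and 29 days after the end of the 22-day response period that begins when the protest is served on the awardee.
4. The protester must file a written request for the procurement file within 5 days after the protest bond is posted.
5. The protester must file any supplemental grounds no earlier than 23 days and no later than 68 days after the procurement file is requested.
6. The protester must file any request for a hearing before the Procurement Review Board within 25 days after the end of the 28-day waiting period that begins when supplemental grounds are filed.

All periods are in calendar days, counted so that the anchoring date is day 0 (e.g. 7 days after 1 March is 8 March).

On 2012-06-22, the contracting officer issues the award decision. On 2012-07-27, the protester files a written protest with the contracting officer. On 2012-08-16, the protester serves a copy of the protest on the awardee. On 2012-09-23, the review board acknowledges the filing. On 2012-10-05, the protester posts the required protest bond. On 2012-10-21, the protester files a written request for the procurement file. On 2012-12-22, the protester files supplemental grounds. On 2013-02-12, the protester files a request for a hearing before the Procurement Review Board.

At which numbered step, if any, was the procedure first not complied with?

Step 4

Step 1 — 14 and 36 days from 2012-06-22 (when the award decision is issued) are 2012-07-06 and 2012-07-28 respectively; 2012-07-27 falls inside that range.
Step 2 — 16 and 55 days from 2012-07-27 (when the written protest is filed) are 2012-08-12 and 2012-09-20 respectively; done 2012-08-16, which is between those dates.
Step 3 — 14 and 29 days from 2012-09-07 (end of the 22-day response period, which began when the protest is served on the awardee on 2012-08-16) are 2012-09-21 and 2012-10-06 respectively; done 2012-10-05 — within the window.
Step 4 — counting 5 days from 2012-10-05 (when the protest bond is posted) gives a deadline of 2012-10-10; done 2012-10-21 — 11 days late.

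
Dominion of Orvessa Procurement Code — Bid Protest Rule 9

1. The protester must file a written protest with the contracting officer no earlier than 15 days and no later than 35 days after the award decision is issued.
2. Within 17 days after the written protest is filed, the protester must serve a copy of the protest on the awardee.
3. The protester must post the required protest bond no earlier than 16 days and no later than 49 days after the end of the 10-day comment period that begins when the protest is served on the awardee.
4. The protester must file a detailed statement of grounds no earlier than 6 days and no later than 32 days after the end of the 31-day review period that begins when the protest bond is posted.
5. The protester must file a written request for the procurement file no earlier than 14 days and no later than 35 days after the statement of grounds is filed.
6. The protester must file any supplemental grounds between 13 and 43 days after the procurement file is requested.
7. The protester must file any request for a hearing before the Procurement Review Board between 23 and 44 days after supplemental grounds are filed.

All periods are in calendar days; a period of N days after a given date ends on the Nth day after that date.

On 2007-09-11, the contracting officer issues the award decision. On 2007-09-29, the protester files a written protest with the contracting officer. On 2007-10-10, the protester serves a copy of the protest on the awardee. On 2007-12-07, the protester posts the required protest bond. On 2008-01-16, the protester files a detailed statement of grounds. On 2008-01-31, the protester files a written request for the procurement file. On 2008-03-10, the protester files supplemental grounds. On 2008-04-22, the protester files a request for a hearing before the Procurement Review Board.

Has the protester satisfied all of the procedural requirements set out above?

Yes

(1) the permitted window runs from 2007-09-11 + 15 = 2007-09-26 to 2007-09-11 + 35 = 2007-10-16; 2007-09-29 falls inside that range.
(2) due by 2007-09-29 + 17 days = 2007-10-16; done 2007-10-10 — timely.
(3) the permitted window runs from 2007-10-20 + 16 = 2007-11-05 to 2007-10-20 + 49 = 2007-12-08; done 2007-12-07 — within the window.
(4) the permitted window runs from 2008-01-07 + 6 = 2008-01-13 to 2008-01-07 + 32 = 2008-02-08; done 2008-01-16 — within the window.
(5) the permitted window runs from 2008-01-16 + 14 = 2008-01-30 to 2008-01-16 + 35 = 2008-02-20; done 2008-01-31, which is between those dates.
(6) the permitted window runs from 2008-01-31 + 13 = 2008-02-13 to 2008-01-31 + 43 = 2008-03-14; done 2008-03-10, which is between those dates.
(7) the permitted window runs from 2008-03-10 + 23 = 2008-04-02 to 2008-03-10 + 44 = 2008-04-23; done 2008-04-22 — within the window.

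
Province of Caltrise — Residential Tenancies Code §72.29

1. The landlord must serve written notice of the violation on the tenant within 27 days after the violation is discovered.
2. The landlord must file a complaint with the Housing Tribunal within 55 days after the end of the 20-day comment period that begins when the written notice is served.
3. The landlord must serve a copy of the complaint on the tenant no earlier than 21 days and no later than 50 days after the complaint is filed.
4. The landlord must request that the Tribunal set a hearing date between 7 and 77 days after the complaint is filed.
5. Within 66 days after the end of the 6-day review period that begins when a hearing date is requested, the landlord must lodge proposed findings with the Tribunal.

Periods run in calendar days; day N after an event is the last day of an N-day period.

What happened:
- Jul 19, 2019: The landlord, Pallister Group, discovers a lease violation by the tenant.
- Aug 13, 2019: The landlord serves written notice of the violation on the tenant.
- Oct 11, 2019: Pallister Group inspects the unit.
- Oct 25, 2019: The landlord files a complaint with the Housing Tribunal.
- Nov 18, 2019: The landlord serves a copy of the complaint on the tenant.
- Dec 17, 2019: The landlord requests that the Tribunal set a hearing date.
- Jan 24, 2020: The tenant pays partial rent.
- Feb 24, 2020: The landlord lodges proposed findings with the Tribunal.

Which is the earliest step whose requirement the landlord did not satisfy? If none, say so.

None — every step was satisfied

(1) due by Jul 19, 2019 + 27 days = Aug 15, 2019; done Aug 13, 2019 — timely.
(2) due by Sep 2, 2019 + 55 days = Oct 27, 2019; completed Oct 25, 2019, before the deadline.
(3) the permitted window runs from Oct 25, 2019 + 21 = Nov 15, 2019 to Oct 25, 2019 + 50 = Dec 14, 2019; done Nov 18, 2019, which is between those dates.
(4) the permitted window runs from Oct 25, 2019 + 7 = Nov 1, 2019 to Oct 25, 2019 + 77 = Jan 10, 2020; done Dec 17, 2019 — within the window.
(5) due by Dec 23, 2019 + 66 days = Feb 27, 2020; completed Feb 24, 2020, before the deadline.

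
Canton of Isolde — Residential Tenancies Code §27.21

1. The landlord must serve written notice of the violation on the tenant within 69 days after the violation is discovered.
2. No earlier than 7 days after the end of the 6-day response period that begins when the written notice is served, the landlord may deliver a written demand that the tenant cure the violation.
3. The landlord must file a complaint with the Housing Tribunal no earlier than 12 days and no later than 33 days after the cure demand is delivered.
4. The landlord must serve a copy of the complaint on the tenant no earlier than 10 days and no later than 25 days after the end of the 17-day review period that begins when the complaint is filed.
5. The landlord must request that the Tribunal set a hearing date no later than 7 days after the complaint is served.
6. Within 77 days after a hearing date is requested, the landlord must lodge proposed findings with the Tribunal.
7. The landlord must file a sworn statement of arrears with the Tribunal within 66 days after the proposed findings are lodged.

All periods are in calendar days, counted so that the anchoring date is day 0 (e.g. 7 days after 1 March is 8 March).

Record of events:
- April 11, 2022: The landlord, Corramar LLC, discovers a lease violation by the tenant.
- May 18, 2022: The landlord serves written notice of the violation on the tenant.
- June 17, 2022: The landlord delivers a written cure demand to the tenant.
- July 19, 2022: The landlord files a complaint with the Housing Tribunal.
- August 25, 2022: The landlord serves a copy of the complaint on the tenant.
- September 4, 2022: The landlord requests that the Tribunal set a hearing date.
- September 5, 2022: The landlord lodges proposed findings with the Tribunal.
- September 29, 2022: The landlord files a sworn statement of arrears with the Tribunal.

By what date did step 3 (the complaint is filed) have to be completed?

July 20, 2022

Step 3 runs from June 17, 2022, when the cure demand is delivered. The window is 12–33 days after June 17, 2022; it closes on July 20, 2022.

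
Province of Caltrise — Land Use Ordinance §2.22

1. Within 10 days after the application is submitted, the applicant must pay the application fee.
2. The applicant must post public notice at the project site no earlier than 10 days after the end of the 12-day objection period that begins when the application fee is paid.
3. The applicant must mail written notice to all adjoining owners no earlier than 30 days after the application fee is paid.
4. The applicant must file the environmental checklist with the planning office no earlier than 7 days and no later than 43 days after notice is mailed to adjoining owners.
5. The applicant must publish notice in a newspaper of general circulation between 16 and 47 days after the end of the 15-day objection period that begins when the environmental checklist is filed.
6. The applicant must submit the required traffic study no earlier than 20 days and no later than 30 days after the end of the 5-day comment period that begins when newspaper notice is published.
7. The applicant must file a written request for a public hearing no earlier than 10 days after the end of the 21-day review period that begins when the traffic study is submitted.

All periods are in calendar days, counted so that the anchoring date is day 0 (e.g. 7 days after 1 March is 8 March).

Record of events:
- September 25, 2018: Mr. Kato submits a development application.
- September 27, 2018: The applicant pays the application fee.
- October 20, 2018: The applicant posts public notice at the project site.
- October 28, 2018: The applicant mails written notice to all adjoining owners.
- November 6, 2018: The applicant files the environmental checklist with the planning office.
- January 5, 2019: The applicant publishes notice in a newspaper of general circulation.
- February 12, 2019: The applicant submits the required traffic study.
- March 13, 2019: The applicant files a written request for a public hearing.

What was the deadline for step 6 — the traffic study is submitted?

February 9, 2019

Newspaper notice is published on January 5, 2019; the 5-day comment period therefore ends January 10, 2019, and step 6 runs from that date. The window is 20–30 days after January 10, 2019; it closes on February 9, 2019.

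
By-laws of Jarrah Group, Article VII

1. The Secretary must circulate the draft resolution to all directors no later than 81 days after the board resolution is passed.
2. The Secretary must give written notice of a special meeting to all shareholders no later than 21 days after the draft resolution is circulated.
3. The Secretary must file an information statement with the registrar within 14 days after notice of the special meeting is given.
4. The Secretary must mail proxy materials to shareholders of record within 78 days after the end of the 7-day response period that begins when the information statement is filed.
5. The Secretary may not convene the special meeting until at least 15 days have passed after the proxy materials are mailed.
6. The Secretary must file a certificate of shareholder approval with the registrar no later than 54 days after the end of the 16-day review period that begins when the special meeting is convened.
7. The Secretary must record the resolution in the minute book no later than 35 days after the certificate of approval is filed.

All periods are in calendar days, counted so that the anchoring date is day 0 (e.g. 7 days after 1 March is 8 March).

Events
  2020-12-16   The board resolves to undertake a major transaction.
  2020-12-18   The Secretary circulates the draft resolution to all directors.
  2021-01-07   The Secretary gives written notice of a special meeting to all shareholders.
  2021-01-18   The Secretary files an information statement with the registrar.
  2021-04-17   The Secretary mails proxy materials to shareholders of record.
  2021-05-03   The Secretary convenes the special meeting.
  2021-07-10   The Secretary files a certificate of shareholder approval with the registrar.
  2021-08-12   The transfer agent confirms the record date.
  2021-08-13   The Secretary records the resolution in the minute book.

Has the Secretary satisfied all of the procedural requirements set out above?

(1) due by 2020-12-16 + 81 days = 2021-03-07; 2020-12-18 is within that limit.
(2) due by 2020-12-18 + 21 days = 2021-01-08; completed 2021-01-07, before the deadline.
(3) due by 2021-01-07 + 14 days = 2021-01-21; done 2021-01-18 — timely.
(4) due by 2021-01-25 + 78 days = 2021-04-13; done 2021-04-17 — 4 days late.
The procedure was therefore not followed at step 4.

No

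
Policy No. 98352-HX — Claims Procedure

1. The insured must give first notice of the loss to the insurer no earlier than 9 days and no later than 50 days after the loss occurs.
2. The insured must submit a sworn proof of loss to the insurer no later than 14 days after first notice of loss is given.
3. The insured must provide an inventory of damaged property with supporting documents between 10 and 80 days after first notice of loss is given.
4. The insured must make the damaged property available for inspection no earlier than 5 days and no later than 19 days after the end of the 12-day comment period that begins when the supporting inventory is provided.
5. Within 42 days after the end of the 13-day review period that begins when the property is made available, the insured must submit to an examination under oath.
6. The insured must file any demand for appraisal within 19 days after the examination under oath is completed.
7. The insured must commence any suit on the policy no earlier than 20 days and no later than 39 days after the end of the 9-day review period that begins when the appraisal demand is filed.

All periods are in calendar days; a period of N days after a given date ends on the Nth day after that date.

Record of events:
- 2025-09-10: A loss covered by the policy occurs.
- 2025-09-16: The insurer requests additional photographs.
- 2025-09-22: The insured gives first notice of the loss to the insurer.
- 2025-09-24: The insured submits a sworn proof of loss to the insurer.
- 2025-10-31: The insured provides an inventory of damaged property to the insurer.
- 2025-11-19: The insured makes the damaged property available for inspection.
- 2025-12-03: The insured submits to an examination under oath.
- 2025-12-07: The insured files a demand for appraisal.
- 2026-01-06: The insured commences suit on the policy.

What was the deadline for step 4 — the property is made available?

The supporting inventory is provided on 2025-10-31; the 12-day comment period therefore ends 2025-11-12, and step 4 runs from that date. The window is 5–19 days after 2025-11-12; it closes on 2025-12-01.

2025-12-01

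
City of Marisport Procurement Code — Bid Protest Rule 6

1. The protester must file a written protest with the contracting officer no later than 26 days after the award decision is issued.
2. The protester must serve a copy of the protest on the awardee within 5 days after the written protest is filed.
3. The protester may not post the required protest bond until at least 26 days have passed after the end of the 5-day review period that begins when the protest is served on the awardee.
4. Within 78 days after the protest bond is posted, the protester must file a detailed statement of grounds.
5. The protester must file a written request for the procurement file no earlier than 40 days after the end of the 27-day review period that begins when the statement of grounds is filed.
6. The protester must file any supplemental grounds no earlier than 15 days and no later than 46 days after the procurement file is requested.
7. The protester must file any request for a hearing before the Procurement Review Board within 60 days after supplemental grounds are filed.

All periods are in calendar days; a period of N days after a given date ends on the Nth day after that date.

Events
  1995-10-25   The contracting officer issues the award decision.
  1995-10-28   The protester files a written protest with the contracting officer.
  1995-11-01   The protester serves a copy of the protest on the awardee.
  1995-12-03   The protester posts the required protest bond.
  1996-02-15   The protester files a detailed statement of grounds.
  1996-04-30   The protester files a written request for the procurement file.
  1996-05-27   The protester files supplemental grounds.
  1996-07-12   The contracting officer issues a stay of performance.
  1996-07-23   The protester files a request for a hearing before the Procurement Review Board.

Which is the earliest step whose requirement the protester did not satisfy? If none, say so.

None — every step was satisfied

Step 1 — counting 26 days from 1995-10-25 (when the award decision is issued) gives a deadline of 1995-11-20; completed 1995-10-28, before the deadline.
Step 2 — counting 5 days from 1995-10-28 (when the written protest is filed) gives a deadline of 1995-11-02; 1995-11-01 is within that limit.
Step 3 — must wait 26 days from 1995-11-06 (end of the 5-day review period, which began when the protest is served on the awardee on 1995-11-01), so not before 1995-12-02; 1995-12-03 is on or after that date.
Step 4 — counting 78 days from 1995-12-03 (when the protest bond is posted) gives a deadline of 1996-02-19; 1996-02-15 is within that limit.
Step 5 — must wait 40 days from 1996-03-13 (end of the 27-day review period, which began when the statement of grounds is filed on 1996-02-15), so not before 1996-04-22; done 1996-04-30 — permitted.
Step 6 — 15 and 46 days from 1996-04-30 (when the procurement file is requested) are 1996-05-15 and 1996-06-15 respectively; 1996-05-27 falls inside that range.
Step 7 — counting 60 days from 1996-05-27 (when supplemental grounds are filed) gives a deadline of 1996-07-26; 1996-07-23 is within that limit.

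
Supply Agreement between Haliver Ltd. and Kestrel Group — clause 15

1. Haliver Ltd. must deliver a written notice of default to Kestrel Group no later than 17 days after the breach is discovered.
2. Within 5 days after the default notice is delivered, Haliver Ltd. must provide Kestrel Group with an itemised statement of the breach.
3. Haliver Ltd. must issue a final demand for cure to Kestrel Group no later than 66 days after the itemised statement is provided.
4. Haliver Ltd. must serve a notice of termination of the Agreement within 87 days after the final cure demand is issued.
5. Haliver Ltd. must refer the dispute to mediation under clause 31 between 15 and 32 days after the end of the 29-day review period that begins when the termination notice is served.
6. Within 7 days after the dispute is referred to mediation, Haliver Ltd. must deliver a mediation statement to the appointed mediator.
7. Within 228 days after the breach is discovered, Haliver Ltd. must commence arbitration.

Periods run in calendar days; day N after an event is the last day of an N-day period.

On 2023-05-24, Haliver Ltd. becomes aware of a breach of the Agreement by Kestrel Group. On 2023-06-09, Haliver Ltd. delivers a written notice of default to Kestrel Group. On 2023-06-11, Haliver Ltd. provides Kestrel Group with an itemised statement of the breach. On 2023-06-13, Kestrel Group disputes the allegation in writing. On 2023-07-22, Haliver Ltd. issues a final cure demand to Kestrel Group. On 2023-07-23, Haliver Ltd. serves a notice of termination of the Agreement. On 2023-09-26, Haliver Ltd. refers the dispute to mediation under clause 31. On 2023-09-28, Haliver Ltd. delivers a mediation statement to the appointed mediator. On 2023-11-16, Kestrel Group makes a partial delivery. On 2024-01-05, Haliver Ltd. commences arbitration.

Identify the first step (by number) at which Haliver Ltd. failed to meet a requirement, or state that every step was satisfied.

(1) due by 2023-05-24 + 17 days = 2023-06-10; completed 2023-06-09, before the deadline.
(2) due by 2023-06-09 + 5 days = 2023-06-14; done 2023-06-11 — timely.
(3) due by 2023-06-11 + 66 days = 2023-08-16; completed 2023-07-22, before the deadline.
(4) due by 2023-07-22 + 87 days = 2023-10-17; 2023-07-23 is within that limit.
(5) the permitted window runs from 2023-08-21 + 15 = 2023-09-05 to 2023-08-21 + 32 = 2023-09-22; done 2023-09-26 — 4 days after the window closed.
The analysis stops there.

Step 5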